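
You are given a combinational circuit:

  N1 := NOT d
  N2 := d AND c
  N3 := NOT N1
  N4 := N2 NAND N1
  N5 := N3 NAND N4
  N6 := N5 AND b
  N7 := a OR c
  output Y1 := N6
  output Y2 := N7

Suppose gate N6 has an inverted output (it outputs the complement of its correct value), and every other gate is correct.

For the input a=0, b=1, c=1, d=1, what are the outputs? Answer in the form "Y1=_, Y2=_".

Y1=1, Y2=1

Propagate with N6 forced: N1=0, N2=1, N3=1, N4=1, N5=0, N6=1 [inverted output], N7=1.
So the outputs are Y1=1, Y2=1. (Without the fault they would be Y1=0, Y2=1.)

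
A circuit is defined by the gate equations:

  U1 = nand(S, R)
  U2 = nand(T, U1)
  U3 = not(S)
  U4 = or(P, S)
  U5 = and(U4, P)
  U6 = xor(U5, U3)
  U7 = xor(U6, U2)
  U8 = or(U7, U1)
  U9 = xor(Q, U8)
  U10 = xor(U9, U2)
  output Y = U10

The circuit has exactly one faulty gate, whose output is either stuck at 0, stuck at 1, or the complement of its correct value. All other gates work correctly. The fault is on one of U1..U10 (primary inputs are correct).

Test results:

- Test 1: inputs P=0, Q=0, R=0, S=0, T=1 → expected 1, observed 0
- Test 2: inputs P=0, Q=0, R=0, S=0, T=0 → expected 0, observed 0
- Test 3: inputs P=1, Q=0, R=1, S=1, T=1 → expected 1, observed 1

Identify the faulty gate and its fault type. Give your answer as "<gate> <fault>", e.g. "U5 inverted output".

U2 stuck-at-1

Fault-free values for test 1 (P=0, Q=0, R=0, S=0, T=1): U1=1, U2=0, U3=1, U4=0, U5=0, U6=1, U7=1, U8=1, U9=1, U10=1, giving Y=1. Observed 0.
Test 1: faults giving observed 0 are {U2 stuck-at-1, U2 inverted output, U8 stuck-at-0, U8 inverted output, U9 stuck-at-0, U9 inverted output, U10 stuck-at-0, U10 inverted output}.
Test 2 (P=0, Q=0, R=0, S=0, T=0): fault-free U1=1, U2=1, U3=1, U4=0, U5=0, U6=1, U7=0, U8=1, U9=1, U10=0 → 0; observed 0. Eliminates U2 inverted output, U8 stuck-at-0, U8 inverted output, U9 stuck-at-0, U9 inverted output, U10 inverted output.
Test 3 (P=1, Q=0, R=1, S=1, T=1): fault-free U1=0, U2=1, U3=0, U4=1, U5=1, U6=1, U7=0, U8=0, U9=0, U10=1 → 1; observed 1. Eliminates U10 stuck-at-0.
Only U2 stuck-at-1 is consistent with every test.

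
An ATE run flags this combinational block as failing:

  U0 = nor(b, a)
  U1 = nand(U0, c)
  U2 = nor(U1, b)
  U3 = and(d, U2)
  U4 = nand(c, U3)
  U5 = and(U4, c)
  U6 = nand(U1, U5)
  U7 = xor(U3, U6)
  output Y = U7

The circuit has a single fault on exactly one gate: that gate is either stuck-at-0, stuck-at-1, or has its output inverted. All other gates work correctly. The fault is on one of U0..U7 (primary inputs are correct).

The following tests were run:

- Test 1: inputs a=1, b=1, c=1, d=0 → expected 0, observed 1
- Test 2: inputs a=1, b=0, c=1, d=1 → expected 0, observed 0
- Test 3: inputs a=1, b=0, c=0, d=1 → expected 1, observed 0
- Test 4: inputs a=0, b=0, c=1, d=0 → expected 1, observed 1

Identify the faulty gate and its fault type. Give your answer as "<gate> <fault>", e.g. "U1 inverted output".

U1 stuck-at-0

Fault-free values for test 1 (a=1, b=1, c=1, d=0): U0=0, U1=1, U2=0, U3=0, U4=1, U5=1, U6=0, U7=0, giving Y=0. Observed 1.
Test 1: faults giving observed 1 are {U0 stuck-at-1, U0 inverted output, U1 stuck-at-0, U1 inverted output, U4 stuck-at-0, U4 inverted output, U5 stuck-at-0, U5 inverted output, U6 stuck-at-1, U6 inverted output, U7 stuck-at-1, U7 inverted output}.
Test 2 (a=1, b=0, c=1, d=1): fault-free U0=0, U1=1, U2=0, U3=0, U4=1, U5=1, U6=0, U7=0 → 0; observed 0. Eliminates U4 stuck-at-0, U4 inverted output, U5 stuck-at-0, U5 inverted output, U6 stuck-at-1, U6 inverted output, U7 stuck-at-1, U7 inverted output.
Test 3 (a=1, b=0, c=0, d=1): fault-free U0=0, U1=1, U2=0, U3=0, U4=1, U5=0, U6=1, U7=1 → 1; observed 0. Eliminates U0 stuck-at-1, U0 inverted output.
Test 4 (a=0, b=0, c=1, d=0): fault-free U0=1, U1=0, U2=1, U3=0, U4=1, U5=1, U6=1, U7=1 → 1; observed 1. Eliminates U1 inverted output.
Only U1 stuck-at-0 is consistent with every test.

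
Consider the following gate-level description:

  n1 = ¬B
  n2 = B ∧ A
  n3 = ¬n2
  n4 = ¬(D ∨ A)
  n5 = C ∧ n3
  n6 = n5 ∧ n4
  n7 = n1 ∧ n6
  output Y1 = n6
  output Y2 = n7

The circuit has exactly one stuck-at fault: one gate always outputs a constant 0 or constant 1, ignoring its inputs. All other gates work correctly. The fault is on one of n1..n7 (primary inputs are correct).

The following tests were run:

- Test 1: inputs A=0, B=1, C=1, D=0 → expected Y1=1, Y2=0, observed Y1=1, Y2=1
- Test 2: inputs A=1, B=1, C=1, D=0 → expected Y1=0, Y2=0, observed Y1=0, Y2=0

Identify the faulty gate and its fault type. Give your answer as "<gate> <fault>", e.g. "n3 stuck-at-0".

n1 stuck-at-1

Fault-free values for test 1 (A=0, B=1, C=1, D=0): n1=0, n2=0, n3=1, n4=1, n5=1, n6=1, n7=0, giving Y1=1, Y2=0. Observed Y1=1, Y2=1.
Test 1: faults giving observed Y1=1, Y2=1 are {n1 stuck-at-1, n7 stuck-at-1}.
Test 2 (A=1, B=1, C=1, D=0): fault-free n1=0, n2=1, n3=0, n4=0, n5=0, n6=0, n7=0 → Y1=0, Y2=0; observed Y1=0, Y2=0. Eliminates n7 stuck-at-1.
Only n1 stuck-at-1 is consistent with every test.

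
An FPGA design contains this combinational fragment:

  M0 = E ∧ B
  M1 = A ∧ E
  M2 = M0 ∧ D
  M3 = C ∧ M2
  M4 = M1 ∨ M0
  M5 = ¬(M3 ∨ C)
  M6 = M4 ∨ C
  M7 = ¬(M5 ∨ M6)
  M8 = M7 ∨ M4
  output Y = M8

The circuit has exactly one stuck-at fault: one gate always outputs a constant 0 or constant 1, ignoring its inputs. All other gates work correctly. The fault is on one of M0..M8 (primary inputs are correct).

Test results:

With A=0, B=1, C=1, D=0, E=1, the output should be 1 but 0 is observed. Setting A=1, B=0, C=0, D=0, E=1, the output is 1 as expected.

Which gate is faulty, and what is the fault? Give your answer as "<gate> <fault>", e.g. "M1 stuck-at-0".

Fault-free values for test 1 (A=0, B=1, C=1, D=0, E=1): M0=1, M1=0, M2=0, M3=0, M4=1, M5=0, M6=1, M7=0, M8=1, giving Y=1. Observed 0.
Test 1: faults giving observed 0 are {M0 stuck-at-0, M4 stuck-at-0, M8 stuck-at-0}.
Test 2 (A=1, B=0, C=0, D=0, E=1): fault-free M0=0, M1=1, M2=0, M3=0, M4=1, M5=1, M6=1, M7=0, M8=1 → 1; observed 1. Eliminates M4 stuck-at-0, M8 stuck-at-0.
Only M0 stuck-at-0 is consistent with every test.

M0 stuck-at-0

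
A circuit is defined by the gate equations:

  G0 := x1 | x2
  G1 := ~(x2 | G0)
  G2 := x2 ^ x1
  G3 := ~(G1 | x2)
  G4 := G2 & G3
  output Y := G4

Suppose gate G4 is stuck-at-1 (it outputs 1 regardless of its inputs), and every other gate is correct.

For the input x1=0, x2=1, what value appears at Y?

1

Propagate with G4 forced: G0=1, G1=0, G2=1, G3=0, G4=1 [stuck-at-1].
So Y = 1. (Without the fault it would be 0.)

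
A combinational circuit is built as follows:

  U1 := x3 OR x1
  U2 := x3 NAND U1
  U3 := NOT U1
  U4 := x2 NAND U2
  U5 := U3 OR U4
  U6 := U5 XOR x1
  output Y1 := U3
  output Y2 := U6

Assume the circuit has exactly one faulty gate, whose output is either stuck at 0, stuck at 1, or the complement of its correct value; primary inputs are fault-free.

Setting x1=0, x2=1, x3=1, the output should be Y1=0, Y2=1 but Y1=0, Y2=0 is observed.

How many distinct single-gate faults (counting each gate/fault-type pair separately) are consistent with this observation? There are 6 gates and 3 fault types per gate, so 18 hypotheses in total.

Fault-free: U1=1, U2=0, U3=0, U4=1, U5=1, U6=1 → Y1=0, Y2=1. Observed Y1=0, Y2=0.
  U1: none of the 3 fault types match ✗
  U2: stuck-at-1, inverted output ✓; others ✗
  U3: none of the 3 fault types match ✗
  U4: stuck-at-0, inverted output ✓; others ✗
  U5: stuck-at-0, inverted output ✓; others ✗
  U6: stuck-at-0, inverted output ✓; others ✗
Consistent faults: {U2 stuck-at-1, U2 inverted output, U4 stuck-at-0, U4 inverted output, U5 stuck-at-0, U5 inverted output, U6 stuck-at-0, U6 inverted output} — 8 in all.

8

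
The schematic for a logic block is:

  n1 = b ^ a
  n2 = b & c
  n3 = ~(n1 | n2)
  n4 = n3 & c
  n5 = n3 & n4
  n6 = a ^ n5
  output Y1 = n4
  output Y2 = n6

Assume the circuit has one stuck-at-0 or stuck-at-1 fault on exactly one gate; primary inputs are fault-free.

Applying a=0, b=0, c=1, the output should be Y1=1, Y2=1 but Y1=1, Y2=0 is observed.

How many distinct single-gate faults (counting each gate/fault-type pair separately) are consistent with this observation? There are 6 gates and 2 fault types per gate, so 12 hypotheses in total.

Fault-free: n1=0, n2=0, n3=1, n4=1, n5=1, n6=1 → Y1=1, Y2=1. Observed Y1=1, Y2=0.
  n1 stuck-at-0: output Y1=1, Y2=1 ✗
  n1 stuck-at-1: output Y1=0, Y2=0 ✗
  n2 stuck-at-0: output Y1=1, Y2=1 ✗
  n2 stuck-at-1: output Y1=0, Y2=0 ✗
  n3 stuck-at-0: output Y1=0, Y2=0 ✗
  n3 stuck-at-1: output Y1=1, Y2=1 ✗
  n4 stuck-at-0: output Y1=0, Y2=0 ✗
  n4 stuck-at-1: output Y1=1, Y2=1 ✗
  n5 stuck-at-0: output Y1=1, Y2=0 ✓
  n5 stuck-at-1: output Y1=1, Y2=1 ✗
  n6 stuck-at-0: output Y1=1, Y2=0 ✓
  n6 stuck-at-1: output Y1=1, Y2=1 ✗
Consistent faults: {n5 stuck-at-0, n6 stuck-at-0} — 2 in all.

2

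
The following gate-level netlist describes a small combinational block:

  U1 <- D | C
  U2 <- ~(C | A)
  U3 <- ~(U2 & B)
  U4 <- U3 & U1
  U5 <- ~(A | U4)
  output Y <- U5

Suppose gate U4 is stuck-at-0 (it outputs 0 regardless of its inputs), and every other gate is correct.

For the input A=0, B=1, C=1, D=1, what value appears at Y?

1

Propagate with U4 forced: U1=1, U2=0, U3=1, U4=0 [stuck-at-0], U5=1.
So Y = 1. (Without the fault it would be 0.)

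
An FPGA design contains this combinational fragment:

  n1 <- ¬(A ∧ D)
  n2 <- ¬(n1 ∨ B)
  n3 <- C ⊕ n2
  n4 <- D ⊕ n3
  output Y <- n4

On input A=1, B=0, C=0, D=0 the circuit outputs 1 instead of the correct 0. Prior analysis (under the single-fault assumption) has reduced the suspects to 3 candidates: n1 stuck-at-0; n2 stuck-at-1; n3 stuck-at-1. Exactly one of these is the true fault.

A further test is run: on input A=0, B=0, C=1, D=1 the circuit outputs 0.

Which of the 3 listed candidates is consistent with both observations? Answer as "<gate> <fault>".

Evaluate each candidate on input A=0, B=0, C=1, D=1:
  n1 stuck-at-0: n1=0 [stuck-at-0], n2=1, n3=0, n4=1 → 1 — eliminated
  n2 stuck-at-1: n1=1, n2=1 [stuck-at-1], n3=0, n4=1 → 1 — eliminated
  n3 stuck-at-1: n1=1, n2=0, n3=1 [stuck-at-1], n4=0 → 0 — matches
Only n3 stuck-at-1 reproduces the observed 0.

n3 stuck-at-1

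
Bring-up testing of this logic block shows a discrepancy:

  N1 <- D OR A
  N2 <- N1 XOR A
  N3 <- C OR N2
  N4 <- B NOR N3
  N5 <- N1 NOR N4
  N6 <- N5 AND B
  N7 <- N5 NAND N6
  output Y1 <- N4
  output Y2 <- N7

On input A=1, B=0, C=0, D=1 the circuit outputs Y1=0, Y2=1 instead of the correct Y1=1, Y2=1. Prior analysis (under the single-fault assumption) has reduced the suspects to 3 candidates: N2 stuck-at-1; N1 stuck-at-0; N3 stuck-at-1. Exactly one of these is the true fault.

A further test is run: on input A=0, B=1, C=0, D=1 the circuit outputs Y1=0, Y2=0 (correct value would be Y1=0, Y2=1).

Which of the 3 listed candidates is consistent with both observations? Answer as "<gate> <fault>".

N1 stuck-at-0

Evaluate each candidate on input A=0, B=1, C=0, D=1:
  N2 stuck-at-1: N1=1, N2=1 [stuck-at-1], N3=1, N4=0, N5=0, N6=0, N7=1 → Y1=0, Y2=1 — eliminated
  N1 stuck-at-0: N1=0 [stuck-at-0], N2=0, N3=0, N4=0, N5=1, N6=1, N7=0 → Y1=0, Y2=0 — matches
  N3 stuck-at-1: N1=1, N2=1, N3=1 [stuck-at-1], N4=0, N5=0, N6=0, N7=1 → Y1=0, Y2=1 — eliminated
Only N1 stuck-at-0 reproduces the observed Y1=0, Y2=0.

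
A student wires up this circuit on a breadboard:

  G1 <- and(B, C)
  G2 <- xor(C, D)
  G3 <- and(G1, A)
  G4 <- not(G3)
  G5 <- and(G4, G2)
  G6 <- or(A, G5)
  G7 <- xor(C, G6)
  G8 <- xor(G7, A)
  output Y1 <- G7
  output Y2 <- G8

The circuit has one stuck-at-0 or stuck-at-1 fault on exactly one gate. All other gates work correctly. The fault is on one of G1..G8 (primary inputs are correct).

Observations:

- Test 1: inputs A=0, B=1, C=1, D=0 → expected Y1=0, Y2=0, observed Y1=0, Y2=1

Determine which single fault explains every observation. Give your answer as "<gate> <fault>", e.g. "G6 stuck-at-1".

Fault-free values for test 1 (A=0, B=1, C=1, D=0): G1=1, G2=1, G3=0, G4=1, G5=1, G6=1, G7=0, G8=0, giving Y1=0, Y2=0. Observed Y1=0, Y2=1.
Test 1: faults giving observed Y1=0, Y2=1 are {G8 stuck-at-1}.
Only G8 stuck-at-1 is consistent with every test.

G8 stuck-at-1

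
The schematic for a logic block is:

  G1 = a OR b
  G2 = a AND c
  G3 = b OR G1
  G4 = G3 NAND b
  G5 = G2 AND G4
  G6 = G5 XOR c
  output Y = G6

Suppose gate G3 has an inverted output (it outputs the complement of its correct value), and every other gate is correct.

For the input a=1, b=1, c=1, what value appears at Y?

0

Propagate with G3 forced: G1=1, G2=1, G3=0 [inverted output], G4=1, G5=1, G6=0.
So Y = 0. (Without the fault it would be 1.)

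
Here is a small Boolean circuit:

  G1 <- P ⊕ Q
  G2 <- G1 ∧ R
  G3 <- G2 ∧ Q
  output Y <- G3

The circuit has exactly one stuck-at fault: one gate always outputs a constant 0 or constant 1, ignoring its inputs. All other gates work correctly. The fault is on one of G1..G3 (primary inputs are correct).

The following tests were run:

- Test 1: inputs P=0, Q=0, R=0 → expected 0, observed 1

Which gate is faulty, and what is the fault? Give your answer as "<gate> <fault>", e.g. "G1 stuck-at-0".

G3 stuck-at-1

Fault-free values for test 1 (P=0, Q=0, R=0): G1=0, G2=0, G3=0, giving Y=0. Observed 1.
Test 1: faults giving observed 1 are {G3 stuck-at-1}.
Only G3 stuck-at-1 is consistent with every test.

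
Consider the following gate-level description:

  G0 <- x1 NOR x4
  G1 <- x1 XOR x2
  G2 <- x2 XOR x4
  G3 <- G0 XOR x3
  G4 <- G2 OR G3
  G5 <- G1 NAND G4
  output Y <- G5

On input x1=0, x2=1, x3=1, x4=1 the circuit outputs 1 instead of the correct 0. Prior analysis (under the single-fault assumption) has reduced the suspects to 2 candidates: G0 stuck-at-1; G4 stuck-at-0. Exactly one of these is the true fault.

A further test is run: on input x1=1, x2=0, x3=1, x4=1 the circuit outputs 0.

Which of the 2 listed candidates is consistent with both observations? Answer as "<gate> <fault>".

G0 stuck-at-1

Evaluate each candidate on input x1=1, x2=0, x3=1, x4=1:
  G0 stuck-at-1: G0=1 [stuck-at-1], G1=1, G2=1, G3=0, G4=1, G5=0 → 0 — matches
  G4 stuck-at-0: G0=0, G1=1, G2=1, G3=1, G4=0 [stuck-at-0], G5=1 → 1 — eliminated
Only G0 stuck-at-1 reproduces the observed 0.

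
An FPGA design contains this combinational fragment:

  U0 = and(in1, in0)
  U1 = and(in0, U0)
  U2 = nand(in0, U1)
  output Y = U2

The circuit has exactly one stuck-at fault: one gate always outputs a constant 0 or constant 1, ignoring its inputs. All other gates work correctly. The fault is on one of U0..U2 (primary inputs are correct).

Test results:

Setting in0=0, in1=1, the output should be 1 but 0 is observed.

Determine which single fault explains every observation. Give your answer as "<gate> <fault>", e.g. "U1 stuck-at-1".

U2 stuck-at-0

Fault-free values for test 1 (in0=0, in1=1): U0=0, U1=0, U2=1, giving Y=1. Observed 0.
Test 1: faults giving observed 0 are {U2 stuck-at-0}.
Only U2 stuck-at-0 is consistent with every test.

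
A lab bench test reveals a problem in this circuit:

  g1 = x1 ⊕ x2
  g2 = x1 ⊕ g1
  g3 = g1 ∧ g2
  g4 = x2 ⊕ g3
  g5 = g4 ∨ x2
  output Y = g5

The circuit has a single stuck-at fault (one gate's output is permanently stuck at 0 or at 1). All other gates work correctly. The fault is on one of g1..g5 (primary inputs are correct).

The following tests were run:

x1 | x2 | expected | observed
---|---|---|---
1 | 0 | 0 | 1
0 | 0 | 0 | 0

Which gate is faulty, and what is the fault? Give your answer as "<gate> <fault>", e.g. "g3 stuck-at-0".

g2 stuck-at-1

Fault-free values for test 1 (x1=1, x2=0): g1=1, g2=0, g3=0, g4=0, g5=0, giving Y=0. Observed 1.
Test 1: faults giving observed 1 are {g2 stuck-at-1, g3 stuck-at-1, g4 stuck-at-1, g5 stuck-at-1}.
Test 2 (x1=0, x2=0): fault-free g1=0, g2=0, g3=0, g4=0, g5=0 → 0; observed 0. Eliminates g3 stuck-at-1, g4 stuck-at-1, g5 stuck-at-1.
Only g2 stuck-at-1 is consistent with every test.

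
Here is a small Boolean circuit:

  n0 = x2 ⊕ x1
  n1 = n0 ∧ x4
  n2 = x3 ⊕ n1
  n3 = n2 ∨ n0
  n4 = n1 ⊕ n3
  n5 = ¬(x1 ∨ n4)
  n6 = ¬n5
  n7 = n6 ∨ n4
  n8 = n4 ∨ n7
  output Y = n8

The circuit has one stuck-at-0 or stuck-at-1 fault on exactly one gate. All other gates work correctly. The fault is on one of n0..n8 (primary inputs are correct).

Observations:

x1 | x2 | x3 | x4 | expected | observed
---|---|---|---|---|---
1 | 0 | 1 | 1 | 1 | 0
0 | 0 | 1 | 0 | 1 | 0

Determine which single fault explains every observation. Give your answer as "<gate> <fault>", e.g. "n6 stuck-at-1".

Fault-free values for test 1 (x1=1, x2=0, x3=1, x4=1): n0=1, n1=1, n2=0, n3=1, n4=0, n5=0, n6=1, n7=1, n8=1, giving Y=1. Observed 0.
Test 1: faults giving observed 0 are {n5 stuck-at-1, n6 stuck-at-0, n7 stuck-at-0, n8 stuck-at-0}.
Test 2 (x1=0, x2=0, x3=1, x4=0): fault-free n0=0, n1=0, n2=1, n3=1, n4=1, n5=0, n6=1, n7=1, n8=1 → 1; observed 0. Eliminates n5 stuck-at-1, n6 stuck-at-0, n7 stuck-at-0.
Only n8 stuck-at-0 is consistent with every test.

n8 stuck-at-0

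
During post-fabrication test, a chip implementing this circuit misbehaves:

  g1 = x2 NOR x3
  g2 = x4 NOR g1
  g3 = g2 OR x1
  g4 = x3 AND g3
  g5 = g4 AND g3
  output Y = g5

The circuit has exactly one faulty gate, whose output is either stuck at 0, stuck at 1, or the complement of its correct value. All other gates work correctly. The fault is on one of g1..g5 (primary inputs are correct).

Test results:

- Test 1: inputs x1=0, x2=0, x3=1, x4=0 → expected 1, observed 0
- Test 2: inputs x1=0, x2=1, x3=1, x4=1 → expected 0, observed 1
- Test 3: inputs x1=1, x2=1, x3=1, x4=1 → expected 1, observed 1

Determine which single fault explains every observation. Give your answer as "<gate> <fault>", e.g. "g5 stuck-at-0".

Fault-free values for test 1 (x1=0, x2=0, x3=1, x4=0): g1=0, g2=1, g3=1, g4=1, g5=1, giving Y=1. Observed 0.
Test 1: faults giving observed 0 are {g1 stuck-at-1, g1 inverted output, g2 stuck-at-0, g2 inverted output, g3 stuck-at-0, g3 inverted output, g4 stuck-at-0, g4 inverted output, g5 stuck-at-0, g5 inverted output}.
Test 2 (x1=0, x2=1, x3=1, x4=1): fault-free g1=0, g2=0, g3=0, g4=0, g5=0 → 0; observed 1. Eliminates g1 stuck-at-1, g1 inverted output, g2 stuck-at-0, g3 stuck-at-0, g4 stuck-at-0, g4 inverted output, g5 stuck-at-0.
Test 3 (x1=1, x2=1, x3=1, x4=1): fault-free g1=0, g2=0, g3=1, g4=1, g5=1 → 1; observed 1. Eliminates g3 inverted output, g5 inverted output.
Only g2 inverted output is consistent with every test.

g2 inverted output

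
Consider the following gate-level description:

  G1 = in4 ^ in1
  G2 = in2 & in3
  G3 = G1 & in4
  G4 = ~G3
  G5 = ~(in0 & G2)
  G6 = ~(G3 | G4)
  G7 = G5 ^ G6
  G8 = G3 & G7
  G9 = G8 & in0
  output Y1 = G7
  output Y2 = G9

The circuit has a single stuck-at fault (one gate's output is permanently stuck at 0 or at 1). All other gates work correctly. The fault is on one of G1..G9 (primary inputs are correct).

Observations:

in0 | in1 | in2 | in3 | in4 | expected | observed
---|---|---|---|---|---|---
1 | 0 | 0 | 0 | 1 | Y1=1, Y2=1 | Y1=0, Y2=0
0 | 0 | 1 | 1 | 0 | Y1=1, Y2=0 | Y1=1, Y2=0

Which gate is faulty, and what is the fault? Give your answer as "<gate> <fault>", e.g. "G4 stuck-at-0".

Fault-free values for test 1 (in0=1, in1=0, in2=0, in3=0, in4=1): G1=1, G2=0, G3=1, G4=0, G5=1, G6=0, G7=1, G8=1, G9=1, giving Y1=1, Y2=1. Observed Y1=0, Y2=0.
Test 1: faults giving observed Y1=0, Y2=0 are {G2 stuck-at-1, G5 stuck-at-0, G6 stuck-at-1, G7 stuck-at-0}.
Test 2 (in0=0, in1=0, in2=1, in3=1, in4=0): fault-free G1=0, G2=1, G3=0, G4=1, G5=1, G6=0, G7=1, G8=0, G9=0 → Y1=1, Y2=0; observed Y1=1, Y2=0. Eliminates G5 stuck-at-0, G6 stuck-at-1, G7 stuck-at-0.
Only G2 stuck-at-1 is consistent with every test.

G2 stuck-at-1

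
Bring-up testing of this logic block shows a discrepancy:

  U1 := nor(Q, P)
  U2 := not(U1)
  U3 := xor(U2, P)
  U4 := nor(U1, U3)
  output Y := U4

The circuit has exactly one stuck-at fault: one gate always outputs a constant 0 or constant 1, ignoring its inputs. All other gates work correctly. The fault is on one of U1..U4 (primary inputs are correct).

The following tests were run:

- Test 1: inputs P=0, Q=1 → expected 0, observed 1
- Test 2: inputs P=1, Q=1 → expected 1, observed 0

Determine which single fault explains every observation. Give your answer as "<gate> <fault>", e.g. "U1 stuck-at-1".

U2 stuck-at-0

Fault-free values for test 1 (P=0, Q=1): U1=0, U2=1, U3=1, U4=0, giving Y=0. Observed 1.
Test 1: faults giving observed 1 are {U2 stuck-at-0, U3 stuck-at-0, U4 stuck-at-1}.
Test 2 (P=1, Q=1): fault-free U1=0, U2=1, U3=0, U4=1 → 1; observed 0. Eliminates U3 stuck-at-0, U4 stuck-at-1.
Only U2 stuck-at-0 is consistent with every test.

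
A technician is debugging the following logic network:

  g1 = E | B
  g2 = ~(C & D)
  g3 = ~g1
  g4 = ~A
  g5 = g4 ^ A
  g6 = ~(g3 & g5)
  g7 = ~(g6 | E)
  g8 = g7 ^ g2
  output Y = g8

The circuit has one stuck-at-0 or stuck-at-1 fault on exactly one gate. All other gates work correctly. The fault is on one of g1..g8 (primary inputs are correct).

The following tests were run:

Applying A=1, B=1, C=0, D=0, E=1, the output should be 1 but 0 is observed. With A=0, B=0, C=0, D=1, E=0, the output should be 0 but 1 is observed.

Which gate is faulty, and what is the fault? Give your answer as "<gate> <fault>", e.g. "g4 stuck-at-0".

Fault-free values for test 1 (A=1, B=1, C=0, D=0, E=1): g1=1, g2=1, g3=0, g4=0, g5=1, g6=1, g7=0, g8=1, giving Y=1. Observed 0.
Test 1: faults giving observed 0 are {g2 stuck-at-0, g7 stuck-at-1, g8 stuck-at-0}.
Test 2 (A=0, B=0, C=0, D=1, E=0): fault-free g1=0, g2=1, g3=1, g4=1, g5=1, g6=0, g7=1, g8=0 → 0; observed 1. Eliminates g7 stuck-at-1, g8 stuck-at-0.
Only g2 stuck-at-0 is consistent with every test.

g2 stuck-at-0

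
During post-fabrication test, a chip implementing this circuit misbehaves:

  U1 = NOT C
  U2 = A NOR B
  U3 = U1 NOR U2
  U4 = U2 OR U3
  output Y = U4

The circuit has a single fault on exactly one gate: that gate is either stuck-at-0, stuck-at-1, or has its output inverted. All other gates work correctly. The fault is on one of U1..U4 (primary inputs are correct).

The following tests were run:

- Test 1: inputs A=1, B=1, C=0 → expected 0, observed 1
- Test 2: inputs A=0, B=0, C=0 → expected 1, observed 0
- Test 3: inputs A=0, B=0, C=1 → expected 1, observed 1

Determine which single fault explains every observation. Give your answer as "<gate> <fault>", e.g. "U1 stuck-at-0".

Fault-free values for test 1 (A=1, B=1, C=0): U1=1, U2=0, U3=0, U4=0, giving Y=0. Observed 1.
Test 1: faults giving observed 1 are {U1 stuck-at-0, U1 inverted output, U2 stuck-at-1, U2 inverted output, U3 stuck-at-1, U3 inverted output, U4 stuck-at-1, U4 inverted output}.
Test 2 (A=0, B=0, C=0): fault-free U1=1, U2=1, U3=0, U4=1 → 1; observed 0. Eliminates U1 stuck-at-0, U1 inverted output, U2 stuck-at-1, U3 stuck-at-1, U3 inverted output, U4 stuck-at-1.
Test 3 (A=0, B=0, C=1): fault-free U1=0, U2=1, U3=0, U4=1 → 1; observed 1. Eliminates U4 inverted output.
Only U2 inverted output is consistent with every test.

U2 inverted output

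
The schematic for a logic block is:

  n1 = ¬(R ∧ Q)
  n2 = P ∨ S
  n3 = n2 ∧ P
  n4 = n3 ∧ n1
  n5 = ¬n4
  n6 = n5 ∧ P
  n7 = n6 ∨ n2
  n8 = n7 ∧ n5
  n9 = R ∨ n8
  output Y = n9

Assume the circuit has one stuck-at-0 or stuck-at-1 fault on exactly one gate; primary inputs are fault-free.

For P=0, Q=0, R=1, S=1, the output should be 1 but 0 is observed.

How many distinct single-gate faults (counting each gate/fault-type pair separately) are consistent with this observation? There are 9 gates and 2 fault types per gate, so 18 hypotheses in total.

1

Fault-free: n1=1, n2=1, n3=0, n4=0, n5=1, n6=0, n7=1, n8=1, n9=1 → 1. Observed 0.
  n1: none of the 2 fault types match ✗
  n2: none of the 2 fault types match ✗
  n3: none of the 2 fault types match ✗
  n4: none of the 2 fault types match ✗
  n5: none of the 2 fault types match ✗
  n6: none of the 2 fault types match ✗
  n7: none of the 2 fault types match ✗
  n8: none of the 2 fault types match ✗
  n9: stuck-at-0 ✓; others ✗
Consistent faults: {n9 stuck-at-0} — 1 in all.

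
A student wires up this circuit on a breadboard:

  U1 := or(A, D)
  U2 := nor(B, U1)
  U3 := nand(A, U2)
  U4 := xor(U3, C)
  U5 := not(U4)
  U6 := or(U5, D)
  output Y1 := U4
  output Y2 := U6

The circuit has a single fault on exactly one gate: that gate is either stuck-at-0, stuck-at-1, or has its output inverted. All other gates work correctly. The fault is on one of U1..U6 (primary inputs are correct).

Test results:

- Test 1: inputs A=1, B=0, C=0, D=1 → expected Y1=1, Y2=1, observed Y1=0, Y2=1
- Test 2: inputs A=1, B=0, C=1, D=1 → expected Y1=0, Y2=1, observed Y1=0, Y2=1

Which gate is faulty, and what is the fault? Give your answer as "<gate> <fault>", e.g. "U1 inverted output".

Fault-free values for test 1 (A=1, B=0, C=0, D=1): U1=1, U2=0, U3=1, U4=1, U5=0, U6=1, giving Y1=1, Y2=1. Observed Y1=0, Y2=1.
Test 1: faults giving observed Y1=0, Y2=1 are {U1 stuck-at-0, U1 inverted output, U2 stuck-at-1, U2 inverted output, U3 stuck-at-0, U3 inverted output, U4 stuck-at-0, U4 inverted output}.
Test 2 (A=1, B=0, C=1, D=1): fault-free U1=1, U2=0, U3=1, U4=0, U5=1, U6=1 → Y1=0, Y2=1; observed Y1=0, Y2=1. Eliminates U1 stuck-at-0, U1 inverted output, U2 stuck-at-1, U2 inverted output, U3 stuck-at-0, U3 inverted output, U4 inverted output.
Only U4 stuck-at-0 is consistent with every test.

U4 stuck-at-0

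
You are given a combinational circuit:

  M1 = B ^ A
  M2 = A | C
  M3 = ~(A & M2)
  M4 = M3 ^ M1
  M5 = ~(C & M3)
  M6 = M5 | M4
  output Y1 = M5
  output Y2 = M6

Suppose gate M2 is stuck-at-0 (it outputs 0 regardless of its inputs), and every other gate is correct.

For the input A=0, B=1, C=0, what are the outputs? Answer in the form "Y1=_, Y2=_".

Y1=1, Y2=1

Propagate with M2 forced: M1=1, M2=0 [stuck-at-0], M3=1, M4=0, M5=1, M6=1.
So the outputs are Y1=1, Y2=1. (Same as the fault-free value — the fault is masked on this input.)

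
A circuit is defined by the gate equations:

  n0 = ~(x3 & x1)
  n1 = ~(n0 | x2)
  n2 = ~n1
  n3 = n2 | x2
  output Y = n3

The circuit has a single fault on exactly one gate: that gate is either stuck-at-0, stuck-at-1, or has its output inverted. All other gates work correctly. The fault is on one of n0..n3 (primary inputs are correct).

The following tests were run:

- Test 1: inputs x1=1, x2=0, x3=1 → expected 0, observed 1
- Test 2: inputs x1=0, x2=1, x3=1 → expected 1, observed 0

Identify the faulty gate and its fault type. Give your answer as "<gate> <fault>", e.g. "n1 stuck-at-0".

Fault-free values for test 1 (x1=1, x2=0, x3=1): n0=0, n1=1, n2=0, n3=0, giving Y=0. Observed 1.
Test 1: faults giving observed 1 are {n0 stuck-at-1, n0 inverted output, n1 stuck-at-0, n1 inverted output, n2 stuck-at-1, n2 inverted output, n3 stuck-at-1, n3 inverted output}.
Test 2 (x1=0, x2=1, x3=1): fault-free n0=1, n1=0, n2=1, n3=1 → 1; observed 0. Eliminates n0 stuck-at-1, n0 inverted output, n1 stuck-at-0, n1 inverted output, n2 stuck-at-1, n2 inverted output, n3 stuck-at-1.
Only n3 inverted output is consistent with every test.

n3 inverted output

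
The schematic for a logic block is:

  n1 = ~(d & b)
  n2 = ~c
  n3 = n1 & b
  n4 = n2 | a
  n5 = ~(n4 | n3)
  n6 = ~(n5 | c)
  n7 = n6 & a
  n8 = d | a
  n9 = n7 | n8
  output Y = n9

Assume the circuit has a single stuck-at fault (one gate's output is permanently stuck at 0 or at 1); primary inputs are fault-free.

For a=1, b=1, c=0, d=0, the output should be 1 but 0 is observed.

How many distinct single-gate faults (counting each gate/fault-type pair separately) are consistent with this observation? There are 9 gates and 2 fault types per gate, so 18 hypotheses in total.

1

Fault-free: n1=1, n2=1, n3=1, n4=1, n5=0, n6=1, n7=1, n8=1, n9=1 → 1. Observed 0.
  n1: none of the 2 fault types match ✗
  n2: none of the 2 fault types match ✗
  n3: none of the 2 fault types match ✗
  n4: none of the 2 fault types match ✗
  n5: none of the 2 fault types match ✗
  n6: none of the 2 fault types match ✗
  n7: none of the 2 fault types match ✗
  n8: none of the 2 fault types match ✗
  n9: stuck-at-0 ✓; others ✗
Consistent faults: {n9 stuck-at-0} — 1 in all.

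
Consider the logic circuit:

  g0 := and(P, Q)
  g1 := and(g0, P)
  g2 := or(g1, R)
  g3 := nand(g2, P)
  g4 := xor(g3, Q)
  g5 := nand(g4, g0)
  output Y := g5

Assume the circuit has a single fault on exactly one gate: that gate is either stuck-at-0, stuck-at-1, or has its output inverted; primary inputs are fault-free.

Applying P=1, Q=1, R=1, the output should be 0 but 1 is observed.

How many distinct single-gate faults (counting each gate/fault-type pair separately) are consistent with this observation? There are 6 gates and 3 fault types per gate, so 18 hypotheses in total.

Fault-free: g0=1, g1=1, g2=1, g3=0, g4=1, g5=0 → 0. Observed 1.
  g0: stuck-at-0, inverted output ✓; others ✗
  g1: none of the 3 fault types match ✗
  g2: stuck-at-0, inverted output ✓; others ✗
  g3: stuck-at-1, inverted output ✓; others ✗
  g4: stuck-at-0, inverted output ✓; others ✗
  g5: stuck-at-1, inverted output ✓; others ✗
Consistent faults: {g0 stuck-at-0, g0 inverted output, g2 stuck-at-0, g2 inverted output, g3 stuck-at-1, g3 inverted output, g4 stuck-at-0, g4 inverted output, g5 stuck-at-1, g5 inverted output} — 10 in all.

10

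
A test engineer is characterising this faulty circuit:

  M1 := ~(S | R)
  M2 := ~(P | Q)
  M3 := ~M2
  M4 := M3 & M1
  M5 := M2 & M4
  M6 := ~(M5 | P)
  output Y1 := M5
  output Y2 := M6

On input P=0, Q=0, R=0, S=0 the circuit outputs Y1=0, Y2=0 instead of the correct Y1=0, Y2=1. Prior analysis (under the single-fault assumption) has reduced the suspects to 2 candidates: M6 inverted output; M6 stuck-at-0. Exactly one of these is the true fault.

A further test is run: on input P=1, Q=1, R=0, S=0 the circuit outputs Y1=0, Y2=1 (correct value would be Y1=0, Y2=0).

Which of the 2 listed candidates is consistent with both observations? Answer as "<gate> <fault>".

Evaluate each candidate on input P=1, Q=1, R=0, S=0:
  M6 inverted output: M1=1, M2=0, M3=1, M4=1, M5=0, M6=1 [inverted output] → Y1=0, Y2=1 — matches
  M6 stuck-at-0: M1=1, M2=0, M3=1, M4=1, M5=0, M6=0 [stuck-at-0] → Y1=0, Y2=0 — eliminated
Only M6 inverted output reproduces the observed Y1=0, Y2=1.

M6 inverted output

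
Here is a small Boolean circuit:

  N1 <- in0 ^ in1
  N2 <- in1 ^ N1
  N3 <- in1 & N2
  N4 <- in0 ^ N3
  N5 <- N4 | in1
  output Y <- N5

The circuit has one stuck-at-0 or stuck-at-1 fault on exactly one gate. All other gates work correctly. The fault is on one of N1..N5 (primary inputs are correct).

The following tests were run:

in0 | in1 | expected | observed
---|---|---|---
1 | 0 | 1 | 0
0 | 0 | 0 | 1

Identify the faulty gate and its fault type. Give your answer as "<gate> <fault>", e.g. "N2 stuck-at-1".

N3 stuck-at-1

Fault-free values for test 1 (in0=1, in1=0): N1=1, N2=1, N3=0, N4=1, N5=1, giving Y=1. Observed 0.
Test 1: faults giving observed 0 are {N3 stuck-at-1, N4 stuck-at-0, N5 stuck-at-0}.
Test 2 (in0=0, in1=0): fault-free N1=0, N2=0, N3=0, N4=0, N5=0 → 0; observed 1. Eliminates N4 stuck-at-0, N5 stuck-at-0.
Only N3 stuck-at-1 is consistent with every test.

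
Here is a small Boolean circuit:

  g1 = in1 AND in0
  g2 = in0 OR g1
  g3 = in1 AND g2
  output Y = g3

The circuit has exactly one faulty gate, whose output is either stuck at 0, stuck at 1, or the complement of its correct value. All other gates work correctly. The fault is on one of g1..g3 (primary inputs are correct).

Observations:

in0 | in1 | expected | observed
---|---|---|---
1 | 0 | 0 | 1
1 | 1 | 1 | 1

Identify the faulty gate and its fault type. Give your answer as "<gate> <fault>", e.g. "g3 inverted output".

g3 stuck-at-1

Fault-free values for test 1 (in0=1, in1=0): g1=0, g2=1, g3=0, giving Y=0. Observed 1.
Test 1: faults giving observed 1 are {g3 stuck-at-1, g3 inverted output}.
Test 2 (in0=1, in1=1): fault-free g1=1, g2=1, g3=1 → 1; observed 1. Eliminates g3 inverted output.
Only g3 stuck-at-1 is consistent with every test.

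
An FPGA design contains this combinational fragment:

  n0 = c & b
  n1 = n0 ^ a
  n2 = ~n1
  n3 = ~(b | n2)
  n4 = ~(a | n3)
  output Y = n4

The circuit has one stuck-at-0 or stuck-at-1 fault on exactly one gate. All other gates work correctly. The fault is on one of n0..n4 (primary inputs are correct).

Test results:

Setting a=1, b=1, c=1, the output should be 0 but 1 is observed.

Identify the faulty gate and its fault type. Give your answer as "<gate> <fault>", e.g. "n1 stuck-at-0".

Fault-free values for test 1 (a=1, b=1, c=1): n0=1, n1=0, n2=1, n3=0, n4=0, giving Y=0. Observed 1.
Test 1: faults giving observed 1 are {n4 stuck-at-1}.
Only n4 stuck-at-1 is consistent with every test.

n4 stuck-at-1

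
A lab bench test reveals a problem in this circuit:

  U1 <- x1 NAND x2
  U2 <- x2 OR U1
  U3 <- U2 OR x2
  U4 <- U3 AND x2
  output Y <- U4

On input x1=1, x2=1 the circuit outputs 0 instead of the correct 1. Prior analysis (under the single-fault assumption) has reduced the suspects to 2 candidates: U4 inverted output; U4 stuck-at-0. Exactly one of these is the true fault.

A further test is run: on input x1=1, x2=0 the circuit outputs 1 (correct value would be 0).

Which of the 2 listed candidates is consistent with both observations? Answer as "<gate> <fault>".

Evaluate each candidate on input x1=1, x2=0:
  U4 inverted output: U1=1, U2=1, U3=1, U4=1 [inverted output] → 1 — matches
  U4 stuck-at-0: U1=1, U2=1, U3=1, U4=0 [stuck-at-0] → 0 — eliminated
Only U4 inverted output reproduces the observed 1.

U4 inverted output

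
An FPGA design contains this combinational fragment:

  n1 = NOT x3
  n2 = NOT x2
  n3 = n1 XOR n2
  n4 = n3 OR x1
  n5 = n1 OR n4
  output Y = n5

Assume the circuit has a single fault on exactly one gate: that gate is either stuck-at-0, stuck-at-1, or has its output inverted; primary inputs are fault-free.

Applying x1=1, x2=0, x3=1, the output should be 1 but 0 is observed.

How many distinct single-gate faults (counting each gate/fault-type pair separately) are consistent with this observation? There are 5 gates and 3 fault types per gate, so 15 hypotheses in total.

Fault-free: n1=0, n2=1, n3=1, n4=1, n5=1 → 1. Observed 0.
  n1: none of the 3 fault types match ✗
  n2: none of the 3 fault types match ✗
  n3: none of the 3 fault types match ✗
  n4: stuck-at-0, inverted output ✓; others ✗
  n5: stuck-at-0, inverted output ✓; others ✗
Consistent faults: {n4 stuck-at-0, n4 inverted output, n5 stuck-at-0, n5 inverted output} — 4 in all.

4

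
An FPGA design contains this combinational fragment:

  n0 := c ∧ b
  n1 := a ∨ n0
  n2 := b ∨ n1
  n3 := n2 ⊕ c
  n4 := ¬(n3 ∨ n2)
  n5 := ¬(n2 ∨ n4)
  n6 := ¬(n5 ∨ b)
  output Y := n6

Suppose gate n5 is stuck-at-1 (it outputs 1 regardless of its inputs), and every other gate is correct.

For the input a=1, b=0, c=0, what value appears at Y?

Propagate with n5 forced: n0=0, n1=1, n2=1, n3=1, n4=0, n5=1 [stuck-at-1], n6=0.
So Y = 0. (Without the fault it would be 1.)

0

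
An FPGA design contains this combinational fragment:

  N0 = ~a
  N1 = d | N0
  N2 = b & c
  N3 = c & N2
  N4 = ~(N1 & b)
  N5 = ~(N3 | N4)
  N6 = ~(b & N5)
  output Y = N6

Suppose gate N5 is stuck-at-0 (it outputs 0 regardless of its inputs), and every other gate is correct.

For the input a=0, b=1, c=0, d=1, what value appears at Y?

1

Propagate with N5 forced: N0=1, N1=1, N2=0, N3=0, N4=0, N5=0 [stuck-at-0], N6=1.
So Y = 1. (Without the fault it would be 0.)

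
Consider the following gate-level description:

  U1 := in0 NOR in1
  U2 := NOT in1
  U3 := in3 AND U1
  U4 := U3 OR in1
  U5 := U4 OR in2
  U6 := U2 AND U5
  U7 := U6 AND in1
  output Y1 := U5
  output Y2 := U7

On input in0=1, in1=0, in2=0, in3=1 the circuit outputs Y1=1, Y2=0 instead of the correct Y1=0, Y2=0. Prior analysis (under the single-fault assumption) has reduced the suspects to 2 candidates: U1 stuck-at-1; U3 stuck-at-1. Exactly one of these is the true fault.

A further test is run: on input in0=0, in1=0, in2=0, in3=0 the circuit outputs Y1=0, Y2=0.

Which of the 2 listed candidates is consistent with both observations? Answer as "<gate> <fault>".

U1 stuck-at-1

Evaluate each candidate on input in0=0, in1=0, in2=0, in3=0:
  U1 stuck-at-1: U1=1 [stuck-at-1], U2=1, U3=0, U4=0, U5=0, U6=0, U7=0 → Y1=0, Y2=0 — matches
  U3 stuck-at-1: U1=1, U2=1, U3=1 [stuck-at-1], U4=1, U5=1, U6=1, U7=0 → Y1=1, Y2=0 — eliminated
Only U1 stuck-at-1 reproduces the observed Y1=0, Y2=0.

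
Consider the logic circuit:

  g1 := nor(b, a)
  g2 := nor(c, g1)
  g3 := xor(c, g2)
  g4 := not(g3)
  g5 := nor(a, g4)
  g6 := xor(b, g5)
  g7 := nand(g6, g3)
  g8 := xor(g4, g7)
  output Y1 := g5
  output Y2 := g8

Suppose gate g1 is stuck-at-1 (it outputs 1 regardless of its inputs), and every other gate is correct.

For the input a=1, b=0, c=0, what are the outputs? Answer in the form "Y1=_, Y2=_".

Y1=0, Y2=0

Propagate with g1 forced: g1=1 [stuck-at-1], g2=0, g3=0, g4=1, g5=0, g6=0, g7=1, g8=0.
So the outputs are Y1=0, Y2=0. (Without the fault they would be Y1=0, Y2=1.)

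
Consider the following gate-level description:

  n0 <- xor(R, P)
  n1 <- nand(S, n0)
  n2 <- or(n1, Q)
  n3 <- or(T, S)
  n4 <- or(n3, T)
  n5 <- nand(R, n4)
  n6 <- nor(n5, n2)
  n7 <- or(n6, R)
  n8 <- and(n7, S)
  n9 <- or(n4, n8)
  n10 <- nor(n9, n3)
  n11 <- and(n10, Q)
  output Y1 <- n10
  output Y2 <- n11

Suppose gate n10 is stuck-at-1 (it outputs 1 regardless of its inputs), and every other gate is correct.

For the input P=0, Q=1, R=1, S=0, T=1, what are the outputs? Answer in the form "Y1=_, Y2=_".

Propagate with n10 forced: n0=1, n1=1, n2=1, n3=1, n4=1, n5=0, n6=0, n7=1, n8=0, n9=1, n10=1 [stuck-at-1], n11=1.
So the outputs are Y1=1, Y2=1. (Without the fault they would be Y1=0, Y2=0.)

Y1=1, Y2=1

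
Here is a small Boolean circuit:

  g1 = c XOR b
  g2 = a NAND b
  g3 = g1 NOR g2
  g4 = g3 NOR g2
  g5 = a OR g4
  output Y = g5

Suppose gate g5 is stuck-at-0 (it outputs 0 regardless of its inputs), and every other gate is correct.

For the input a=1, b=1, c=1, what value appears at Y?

0

Propagate with g5 forced: g1=0, g2=0, g3=1, g4=0, g5=0 [stuck-at-0].
So Y = 0. (Without the fault it would be 1.)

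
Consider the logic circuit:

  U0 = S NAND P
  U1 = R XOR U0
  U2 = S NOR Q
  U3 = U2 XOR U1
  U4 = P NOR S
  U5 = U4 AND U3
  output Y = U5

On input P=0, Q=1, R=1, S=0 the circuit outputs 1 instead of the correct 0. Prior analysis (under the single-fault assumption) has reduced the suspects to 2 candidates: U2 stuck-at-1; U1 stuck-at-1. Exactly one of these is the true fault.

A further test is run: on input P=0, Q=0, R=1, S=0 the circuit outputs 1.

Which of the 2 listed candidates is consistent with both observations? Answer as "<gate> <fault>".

Evaluate each candidate on input P=0, Q=0, R=1, S=0:
  U2 stuck-at-1: U0=1, U1=0, U2=1 [stuck-at-1], U3=1, U4=1, U5=1 → 1 — matches
  U1 stuck-at-1: U0=1, U1=1 [stuck-at-1], U2=1, U3=0, U4=1, U5=0 → 0 — eliminated
Only U2 stuck-at-1 reproduces the observed 1.

U2 stuck-at-1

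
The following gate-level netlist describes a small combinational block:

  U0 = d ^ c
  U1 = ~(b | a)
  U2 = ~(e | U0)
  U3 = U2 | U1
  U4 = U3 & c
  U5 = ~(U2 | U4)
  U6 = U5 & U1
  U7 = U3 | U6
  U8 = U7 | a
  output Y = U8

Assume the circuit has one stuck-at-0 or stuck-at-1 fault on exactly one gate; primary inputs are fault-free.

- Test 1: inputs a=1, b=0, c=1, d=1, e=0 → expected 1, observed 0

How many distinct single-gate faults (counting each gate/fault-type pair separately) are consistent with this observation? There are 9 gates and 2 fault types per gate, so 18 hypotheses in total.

1

Fault-free: U0=0, U1=0, U2=1, U3=1, U4=1, U5=0, U6=0, U7=1, U8=1 → 1. Observed 0.
  U0: none of the 2 fault types match ✗
  U1: none of the 2 fault types match ✗
  U2: none of the 2 fault types match ✗
  U3: none of the 2 fault types match ✗
  U4: none of the 2 fault types match ✗
  U5: none of the 2 fault types match ✗
  U6: none of the 2 fault types match ✗
  U7: none of the 2 fault types match ✗
  U8: stuck-at-0 ✓; others ✗
Consistent faults: {U8 stuck-at-0} — 1 in all.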